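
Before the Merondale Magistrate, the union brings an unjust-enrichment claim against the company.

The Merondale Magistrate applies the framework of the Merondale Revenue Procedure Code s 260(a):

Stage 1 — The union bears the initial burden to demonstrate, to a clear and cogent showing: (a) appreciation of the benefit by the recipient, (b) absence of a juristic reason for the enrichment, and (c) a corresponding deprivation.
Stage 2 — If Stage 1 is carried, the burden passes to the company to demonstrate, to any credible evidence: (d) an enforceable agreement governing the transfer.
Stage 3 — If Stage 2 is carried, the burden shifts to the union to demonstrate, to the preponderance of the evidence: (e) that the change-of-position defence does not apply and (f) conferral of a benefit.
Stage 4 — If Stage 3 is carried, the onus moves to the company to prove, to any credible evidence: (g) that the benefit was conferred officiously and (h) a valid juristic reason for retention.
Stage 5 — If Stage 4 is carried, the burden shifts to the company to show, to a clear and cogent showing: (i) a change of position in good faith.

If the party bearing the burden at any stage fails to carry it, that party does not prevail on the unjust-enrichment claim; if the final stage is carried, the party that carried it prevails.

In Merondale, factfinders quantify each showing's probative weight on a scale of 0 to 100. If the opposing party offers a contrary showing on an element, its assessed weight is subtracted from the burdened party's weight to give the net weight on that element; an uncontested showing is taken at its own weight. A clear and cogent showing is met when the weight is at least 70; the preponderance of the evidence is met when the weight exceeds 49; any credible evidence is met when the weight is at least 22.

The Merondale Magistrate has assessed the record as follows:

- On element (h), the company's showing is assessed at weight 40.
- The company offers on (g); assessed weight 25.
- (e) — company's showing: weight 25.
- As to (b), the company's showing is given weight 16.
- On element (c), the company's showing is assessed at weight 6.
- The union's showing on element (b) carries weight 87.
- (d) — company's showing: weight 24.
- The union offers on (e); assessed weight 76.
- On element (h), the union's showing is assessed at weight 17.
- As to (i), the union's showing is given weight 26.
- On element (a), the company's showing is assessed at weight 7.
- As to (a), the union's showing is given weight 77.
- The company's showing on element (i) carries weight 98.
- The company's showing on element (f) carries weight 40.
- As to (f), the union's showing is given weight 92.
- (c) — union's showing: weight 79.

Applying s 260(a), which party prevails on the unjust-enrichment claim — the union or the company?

company

At Stage 1 the union must meet a clear and cogent showing (weight is at least 70): on (a) the weight is 77 less the opposing 7 gives net 70, which does reach 70, so (a) meets the standard; on (b) the weight is 87 less the opposing 16 gives net 71, which does reach 70, so (b) meets the standard; on (c) the weight is 79 less the opposing 6 gives net 73, ≥ 70, so (c) meets the standard.
  The union carries Stage 1; the company now bears the burden.
At Stage 2 the company must meet any credible evidence (weight is at least 22): on (d) the weight is 24, ≥ 22, so (d) meets the standard.
  Stage 2 is satisfied; the onus moves to the union.
At Stage 3 the union must meet the preponderance of the evidence (weight exceeds 49): on (e) the weight is 76 less the opposing 25 gives net 51, which does exceed 49, so (e) meets the standard; on (f) the weight is 92 less the opposing 40 gives net 52, which does exceed 49, so (f) meets the standard.
  Stage 3 carried; the burden shifts to the company.
At Stage 4 the company must meet any credible evidence (weight is at least 22): on (g) the weight is 25, which does reach 22, so (g) meets the standard; on (h) the weight is 40 less the opposing 17 gives net 23, ≥ 22, so (h) meets the standard.
  All elements met. The company retains the burden for Stage 5.
At Stage 5 the company must meet a clear and cogent showing (weight is at least 70): on (i) the weight is 98 less the opposing 26 gives net 72, ≥ 70, so (i) meets the standard.
  All elements met at the final stage.
With every stage satisfied, the company prevails.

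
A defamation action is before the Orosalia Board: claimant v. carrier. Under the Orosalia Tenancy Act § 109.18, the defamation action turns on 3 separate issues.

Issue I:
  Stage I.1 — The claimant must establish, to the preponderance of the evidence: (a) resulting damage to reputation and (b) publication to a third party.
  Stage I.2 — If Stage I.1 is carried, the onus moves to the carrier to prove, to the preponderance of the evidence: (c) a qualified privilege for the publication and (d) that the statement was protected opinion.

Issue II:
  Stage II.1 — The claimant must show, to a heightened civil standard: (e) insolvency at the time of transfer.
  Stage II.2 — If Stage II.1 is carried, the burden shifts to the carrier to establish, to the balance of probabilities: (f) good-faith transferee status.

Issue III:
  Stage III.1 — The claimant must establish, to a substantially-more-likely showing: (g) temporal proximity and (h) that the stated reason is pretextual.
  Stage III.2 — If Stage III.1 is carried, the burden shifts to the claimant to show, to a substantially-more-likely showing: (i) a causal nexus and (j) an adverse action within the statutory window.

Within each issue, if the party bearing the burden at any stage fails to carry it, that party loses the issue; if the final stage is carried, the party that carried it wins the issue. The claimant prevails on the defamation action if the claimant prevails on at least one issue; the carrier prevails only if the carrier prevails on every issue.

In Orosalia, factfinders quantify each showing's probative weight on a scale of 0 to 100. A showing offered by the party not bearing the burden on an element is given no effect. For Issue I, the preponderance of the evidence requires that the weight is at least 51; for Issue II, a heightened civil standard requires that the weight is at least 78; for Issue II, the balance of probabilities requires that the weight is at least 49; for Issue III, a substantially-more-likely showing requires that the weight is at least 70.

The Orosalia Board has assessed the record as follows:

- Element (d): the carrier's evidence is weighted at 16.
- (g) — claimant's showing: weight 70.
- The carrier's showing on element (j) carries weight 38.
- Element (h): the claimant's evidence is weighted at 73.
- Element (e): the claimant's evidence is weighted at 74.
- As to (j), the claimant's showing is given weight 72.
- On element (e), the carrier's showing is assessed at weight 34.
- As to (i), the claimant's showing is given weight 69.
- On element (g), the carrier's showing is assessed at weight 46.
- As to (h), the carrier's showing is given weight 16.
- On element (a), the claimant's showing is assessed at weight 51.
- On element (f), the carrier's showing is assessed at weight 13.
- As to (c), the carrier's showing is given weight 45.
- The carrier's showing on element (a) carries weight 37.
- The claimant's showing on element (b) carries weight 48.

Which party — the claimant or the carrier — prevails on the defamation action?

— Issue I —
At Stage I.1 the claimant must meet the preponderance of the evidence (weight is at least 51): on (a) the weight is 51 (the carrier's 37 is given no effect), which does reach 51, so (a) meets the standard; on (b) the weight is 48, which does not reach 51, so (b) does not meet the standard.
  Not every element is met, so the claimant fails to carry Stage I.1.
The carrier prevails on this issue.
— Issue II —
At Stage II.1 the claimant must meet a heightened civil standard (weight is at least 78): on (e) the weight is 74 (the carrier's 34 is given no effect), which does not reach 78, so (e) does not meet the standard.
  Not every element is met, so the claimant fails to carry Stage II.1.
The analysis ends at Stage II.1; the carrier prevails on this issue.
— Issue III —
Stage III.1 — burden on claimant; standard: a substantially-more-likely showing (weight is at least 70).
    (g): 70 (carrier's 46 disregarded) ≥ 70 [met]
    (h): 73 (carrier's 16 disregarded) ≥ 70 [met]
  Stage III.1 is satisfied; the claimant continues to bear the burden.
Stage III.2 — burden on claimant; standard: a substantially-more-likely showing (weight is at least 70).
    (i): 69 < 70 [not met]
    (j): 72 (carrier's 38 disregarded) ≥ 70 [met]
  Not every element is met, so the claimant fails to carry Stage III.2.
So the carrier prevails on this issue.
Per-issue: Issue I → carrier; Issue II → carrier; Issue III → carrier. The claimant must prevail on at least one issue; overall, the carrier prevails.

carrier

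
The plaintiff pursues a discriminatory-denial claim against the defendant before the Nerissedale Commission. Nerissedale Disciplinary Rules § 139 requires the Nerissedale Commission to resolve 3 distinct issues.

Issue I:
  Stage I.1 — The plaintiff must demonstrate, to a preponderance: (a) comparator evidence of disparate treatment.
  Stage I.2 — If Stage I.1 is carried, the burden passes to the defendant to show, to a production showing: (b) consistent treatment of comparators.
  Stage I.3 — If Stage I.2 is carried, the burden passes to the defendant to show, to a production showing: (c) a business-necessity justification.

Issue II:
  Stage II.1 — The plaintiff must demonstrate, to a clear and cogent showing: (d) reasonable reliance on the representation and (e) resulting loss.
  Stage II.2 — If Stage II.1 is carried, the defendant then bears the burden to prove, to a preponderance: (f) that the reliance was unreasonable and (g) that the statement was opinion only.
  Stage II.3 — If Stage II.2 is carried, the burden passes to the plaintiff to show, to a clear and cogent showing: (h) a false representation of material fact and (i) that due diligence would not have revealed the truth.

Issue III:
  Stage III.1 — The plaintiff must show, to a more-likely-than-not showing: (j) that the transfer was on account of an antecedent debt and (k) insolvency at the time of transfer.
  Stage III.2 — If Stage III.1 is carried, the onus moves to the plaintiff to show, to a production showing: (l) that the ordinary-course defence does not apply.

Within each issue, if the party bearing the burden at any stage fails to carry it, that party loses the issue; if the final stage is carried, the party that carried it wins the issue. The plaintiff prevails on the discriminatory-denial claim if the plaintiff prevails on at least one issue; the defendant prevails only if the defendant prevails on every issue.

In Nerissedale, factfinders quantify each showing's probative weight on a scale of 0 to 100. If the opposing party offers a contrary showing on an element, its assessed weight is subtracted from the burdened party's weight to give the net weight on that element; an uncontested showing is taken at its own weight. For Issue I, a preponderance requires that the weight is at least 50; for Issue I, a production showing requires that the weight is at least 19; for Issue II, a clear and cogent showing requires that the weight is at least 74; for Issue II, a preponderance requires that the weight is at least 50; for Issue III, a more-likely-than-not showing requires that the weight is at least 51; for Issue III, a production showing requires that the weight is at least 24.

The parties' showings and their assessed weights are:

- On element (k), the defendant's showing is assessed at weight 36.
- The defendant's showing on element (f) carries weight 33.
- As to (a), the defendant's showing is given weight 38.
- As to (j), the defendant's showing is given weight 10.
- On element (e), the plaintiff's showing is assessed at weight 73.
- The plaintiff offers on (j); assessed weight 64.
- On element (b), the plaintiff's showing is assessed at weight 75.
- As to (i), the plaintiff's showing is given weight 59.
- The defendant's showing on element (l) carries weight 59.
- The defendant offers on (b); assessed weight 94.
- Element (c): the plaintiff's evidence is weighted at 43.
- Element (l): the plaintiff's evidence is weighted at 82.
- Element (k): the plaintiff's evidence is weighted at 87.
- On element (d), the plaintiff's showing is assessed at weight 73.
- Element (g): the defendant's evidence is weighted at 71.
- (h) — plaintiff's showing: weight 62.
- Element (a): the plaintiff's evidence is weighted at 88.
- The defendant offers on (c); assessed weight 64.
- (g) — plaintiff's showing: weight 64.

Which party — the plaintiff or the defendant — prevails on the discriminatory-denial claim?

defendant

— Issue I —
Stage I.1 — burden on plaintiff; standard: a preponderance (weight is at least 50).
    (a): 88 − 38 = 50 ≥ 50 [met]
  Stage I.1 carried; the burden shifts to the defendant.
Stage I.2 — burden on defendant; standard: a production showing (weight is at least 19).
    (b): 94 − 75 = 19 ≥ 19 [met]
  Stage I.2 is satisfied; the defendant continues to bear the burden.
Stage I.3 — burden on defendant; standard: a production showing (weight is at least 19).
    (c): 64 − 43 = 21 ≥ 19 [met]
  The defendant carries the last stage.
With every stage satisfied, the defendant prevails on this issue.
— Issue II —
At Stage II.1 the plaintiff must meet a clear and cogent showing (weight is at least 74): on (d) the weight is 73, < 74, so (d) does not meet the standard; on (e) the weight is 73, < 74, so (e) does not meet the standard.
  Stage II.1 not carried; the plaintiff fails its burden.
So the defendant prevails on this issue.
— Issue III —
Stage III.1 — burden on plaintiff; standard: a more-likely-than-not showing (weight is at least 51).
    (j): 64 − 10 = 54 ≥ 51 [met]
    (k): 87 − 36 = 51 ≥ 51 [met]
  Stage III.1 carried; the burden remains with the plaintiff.
Stage III.2 — burden on plaintiff; standard: a production showing (weight is at least 24).
    (l): 82 − 59 = 23 < 24 [not met]
  Not every element is met, so the plaintiff fails to carry Stage III.2.
The defendant prevails on this issue.
Per-issue: Issue I → defendant; Issue II → defendant; Issue III → defendant. The plaintiff must prevail on at least one issue; overall, the defendant prevails.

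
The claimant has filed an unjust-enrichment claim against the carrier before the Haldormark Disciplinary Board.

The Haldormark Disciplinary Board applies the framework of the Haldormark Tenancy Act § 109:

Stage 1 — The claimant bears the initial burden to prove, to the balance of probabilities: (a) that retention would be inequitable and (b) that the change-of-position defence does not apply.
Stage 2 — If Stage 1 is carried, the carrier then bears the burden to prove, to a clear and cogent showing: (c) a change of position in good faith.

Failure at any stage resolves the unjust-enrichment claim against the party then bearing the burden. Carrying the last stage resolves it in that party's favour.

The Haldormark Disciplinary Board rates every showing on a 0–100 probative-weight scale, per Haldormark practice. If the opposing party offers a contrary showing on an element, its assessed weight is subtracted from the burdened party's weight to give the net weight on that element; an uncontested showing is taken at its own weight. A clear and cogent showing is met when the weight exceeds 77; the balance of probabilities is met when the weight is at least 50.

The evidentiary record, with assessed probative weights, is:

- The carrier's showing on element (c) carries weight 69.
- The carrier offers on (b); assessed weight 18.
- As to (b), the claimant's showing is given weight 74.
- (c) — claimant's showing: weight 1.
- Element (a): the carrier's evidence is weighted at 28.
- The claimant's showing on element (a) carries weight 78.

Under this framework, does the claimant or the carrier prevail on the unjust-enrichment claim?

claimant

Stage 1 (claimant, the balance of probabilities, weight is at least 50): (a) net 78−28=50 ≥ 50 — meets; (b) net 74−18=56 ≥ 50 — meets.
  The claimant carries Stage 1; the carrier now bears the burden.
Stage 2 (carrier, a clear and cogent showing, weight exceeds 77): (c) net 69−1=68 ≤ 77 — fails.
  Not every element is met, so the carrier fails to carry Stage 2.
The claimant prevails.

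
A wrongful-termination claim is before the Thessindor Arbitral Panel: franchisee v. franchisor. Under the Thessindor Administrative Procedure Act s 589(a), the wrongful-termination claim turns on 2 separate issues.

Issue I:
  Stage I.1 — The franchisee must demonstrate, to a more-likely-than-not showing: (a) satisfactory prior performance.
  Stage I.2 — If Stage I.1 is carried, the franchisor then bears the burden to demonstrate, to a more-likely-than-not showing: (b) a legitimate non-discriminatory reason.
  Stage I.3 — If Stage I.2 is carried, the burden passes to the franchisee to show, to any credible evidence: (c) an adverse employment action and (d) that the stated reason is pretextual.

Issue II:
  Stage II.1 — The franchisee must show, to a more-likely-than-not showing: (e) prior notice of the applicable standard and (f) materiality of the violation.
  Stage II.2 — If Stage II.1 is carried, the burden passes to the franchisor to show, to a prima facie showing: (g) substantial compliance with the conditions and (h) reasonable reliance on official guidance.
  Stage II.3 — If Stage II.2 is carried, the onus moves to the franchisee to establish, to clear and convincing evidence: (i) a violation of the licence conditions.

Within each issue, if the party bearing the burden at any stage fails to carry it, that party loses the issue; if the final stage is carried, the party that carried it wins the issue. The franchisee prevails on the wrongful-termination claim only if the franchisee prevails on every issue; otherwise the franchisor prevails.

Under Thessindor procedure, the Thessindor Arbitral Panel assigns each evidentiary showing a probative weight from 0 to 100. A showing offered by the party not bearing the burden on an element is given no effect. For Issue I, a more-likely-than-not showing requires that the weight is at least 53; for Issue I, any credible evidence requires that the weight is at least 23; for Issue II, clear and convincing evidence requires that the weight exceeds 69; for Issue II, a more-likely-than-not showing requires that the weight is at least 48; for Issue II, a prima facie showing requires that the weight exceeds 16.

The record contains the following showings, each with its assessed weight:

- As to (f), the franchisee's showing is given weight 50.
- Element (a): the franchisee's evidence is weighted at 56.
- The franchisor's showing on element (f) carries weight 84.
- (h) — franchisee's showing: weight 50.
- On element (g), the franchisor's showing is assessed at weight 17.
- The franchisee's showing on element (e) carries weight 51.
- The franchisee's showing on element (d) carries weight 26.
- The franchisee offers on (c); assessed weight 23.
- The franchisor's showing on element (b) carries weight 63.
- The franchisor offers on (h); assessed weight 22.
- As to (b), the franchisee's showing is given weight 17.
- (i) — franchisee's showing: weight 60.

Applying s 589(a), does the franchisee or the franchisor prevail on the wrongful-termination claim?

— Issue I —
Stage I.1 — burden on franchisee; standard: a more-likely-than-not showing (weight is at least 53).
    (a): 56 ≥ 53 [met]
  The franchisee carries Stage I.1; the franchisor now bears the burden.
Stage I.2 — burden on franchisor; standard: a more-likely-than-not showing (weight is at least 53).
    (b): 63 (franchisee's 17 disregarded) ≥ 53 [met]
  Stage I.2 carried; the burden shifts to the franchisee.
Stage I.3 — burden on franchisee; standard: any credible evidence (weight is at least 23).
    (c): 23 ≥ 23 [met]
    (d): 26 ≥ 23 [met]
  The franchisee carries the last stage.
Every stage carried; the franchisee prevails on this issue.
— Issue II —
At Stage II.1 the franchisee must meet a more-likely-than-not showing (weight is at least 48): on (e) the weight is 51, which does reach 48, so (e) meets the standard; on (f) the weight is 50 (the franchisor's 84 is given no effect), ≥ 48, so (f) meets the standard.
  The franchisee carries Stage II.1; the franchisor now bears the burden.
At Stage II.2 the franchisor must meet a prima facie showing (weight exceeds 16): on (g) the weight is 17, > 16, so (g) meets the standard; on (h) the weight is 22 (the franchisee's 50 is given no effect), which does exceed 16, so (h) meets the standard.
  The franchisor carries Stage II.2; the franchisee now bears the burden.
At Stage II.3 the franchisee must meet clear and convincing evidence (weight exceeds 69): on (i) the weight is 60, which does not exceed 69, so (i) does not meet the standard.
  The franchisee does not carry Stage II.3.
The analysis ends at Stage II.3; the franchisor prevails on this issue.
Per-issue: Issue I → franchisee; Issue II → franchisor. The franchisee must prevail on every issue; overall, the franchisor prevails.

franchisor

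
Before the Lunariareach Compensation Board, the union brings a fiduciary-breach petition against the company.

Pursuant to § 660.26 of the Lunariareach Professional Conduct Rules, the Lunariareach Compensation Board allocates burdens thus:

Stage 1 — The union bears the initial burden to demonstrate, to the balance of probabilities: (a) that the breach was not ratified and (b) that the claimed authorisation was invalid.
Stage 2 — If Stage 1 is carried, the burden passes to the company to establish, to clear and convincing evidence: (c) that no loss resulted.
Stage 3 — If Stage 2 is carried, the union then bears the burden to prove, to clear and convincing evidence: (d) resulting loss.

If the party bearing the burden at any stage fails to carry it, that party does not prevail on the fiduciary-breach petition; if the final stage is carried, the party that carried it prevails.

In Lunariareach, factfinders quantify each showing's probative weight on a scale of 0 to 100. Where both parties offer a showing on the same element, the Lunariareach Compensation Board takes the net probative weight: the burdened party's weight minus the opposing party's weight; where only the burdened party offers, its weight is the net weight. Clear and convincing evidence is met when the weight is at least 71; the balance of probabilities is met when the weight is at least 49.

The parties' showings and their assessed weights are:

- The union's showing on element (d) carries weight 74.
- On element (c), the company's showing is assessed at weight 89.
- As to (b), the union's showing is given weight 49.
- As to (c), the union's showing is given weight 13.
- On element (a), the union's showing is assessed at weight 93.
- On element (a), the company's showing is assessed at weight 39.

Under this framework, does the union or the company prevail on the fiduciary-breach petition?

union

Stage 1 — burden on union; standard: the balance of probabilities (weight is at least 49).
    (a): 93 − 39 = 54 ≥ 49 [met]
    (b): 49 ≥ 49 [met]
  Stage 1 is satisfied; the onus moves to the company.
Stage 2 — burden on company; standard: clear and convincing evidence (weight is at least 71).
    (c): 89 − 13 = 76 ≥ 71 [met]
  Stage 2 is satisfied; the onus moves to the union.
Stage 3 — burden on union; standard: clear and convincing evidence (weight is at least 71).
    (d): 74 ≥ 71 [met]
  The union carries the last stage.
All stages carried — the union prevails.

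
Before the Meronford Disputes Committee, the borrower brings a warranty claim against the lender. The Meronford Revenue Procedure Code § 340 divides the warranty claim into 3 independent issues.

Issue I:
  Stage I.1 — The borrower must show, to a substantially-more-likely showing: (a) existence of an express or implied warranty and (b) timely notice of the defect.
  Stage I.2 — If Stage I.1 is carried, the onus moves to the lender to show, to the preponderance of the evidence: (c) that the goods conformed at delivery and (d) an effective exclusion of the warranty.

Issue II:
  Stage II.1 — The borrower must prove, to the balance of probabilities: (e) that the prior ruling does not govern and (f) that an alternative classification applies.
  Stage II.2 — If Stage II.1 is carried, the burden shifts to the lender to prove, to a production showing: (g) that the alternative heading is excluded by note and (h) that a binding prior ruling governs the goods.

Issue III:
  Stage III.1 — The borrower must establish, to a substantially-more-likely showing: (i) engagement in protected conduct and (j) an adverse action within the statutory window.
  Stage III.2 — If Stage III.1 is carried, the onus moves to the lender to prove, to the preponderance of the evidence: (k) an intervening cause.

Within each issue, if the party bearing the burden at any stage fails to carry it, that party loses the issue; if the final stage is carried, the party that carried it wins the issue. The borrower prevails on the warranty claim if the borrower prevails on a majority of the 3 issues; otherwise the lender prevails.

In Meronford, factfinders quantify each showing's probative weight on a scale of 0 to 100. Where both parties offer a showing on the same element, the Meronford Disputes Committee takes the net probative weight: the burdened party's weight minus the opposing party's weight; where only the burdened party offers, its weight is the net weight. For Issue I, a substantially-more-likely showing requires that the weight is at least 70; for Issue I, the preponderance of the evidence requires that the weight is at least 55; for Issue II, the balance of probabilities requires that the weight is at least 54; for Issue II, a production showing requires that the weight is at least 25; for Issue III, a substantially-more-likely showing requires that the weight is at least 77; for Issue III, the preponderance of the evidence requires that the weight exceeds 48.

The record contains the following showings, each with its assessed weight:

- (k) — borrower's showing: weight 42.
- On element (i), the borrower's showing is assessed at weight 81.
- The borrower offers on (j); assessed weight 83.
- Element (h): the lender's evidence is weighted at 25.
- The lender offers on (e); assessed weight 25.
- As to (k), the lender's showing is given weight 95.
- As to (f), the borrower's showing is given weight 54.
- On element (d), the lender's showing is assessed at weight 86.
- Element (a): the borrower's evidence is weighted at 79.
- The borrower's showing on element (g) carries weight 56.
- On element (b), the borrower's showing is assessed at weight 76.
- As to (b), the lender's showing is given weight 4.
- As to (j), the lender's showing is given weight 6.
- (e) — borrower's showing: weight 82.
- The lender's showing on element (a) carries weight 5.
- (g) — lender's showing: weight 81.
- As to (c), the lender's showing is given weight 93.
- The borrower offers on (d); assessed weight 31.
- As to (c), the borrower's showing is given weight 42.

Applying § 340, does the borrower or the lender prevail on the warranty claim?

— Issue I —
Stage I.1 (borrower, a substantially-more-likely showing, weight is at least 70): (a) net 79−5=74 ≥ 70 — meets; (b) net 76−4=72 ≥ 70 — meets.
  Stage I.1 is satisfied; the onus moves to the lender.
Stage I.2 (lender, the preponderance of the evidence, weight is at least 55): (c) net 93−42=51 < 55 — fails; (d) net 86−31=55 ≥ 55 — meets.
  Stage I.2 not carried; the lender fails its burden.
The borrower prevails on this issue.
— Issue II —
Stage II.1 — burden on borrower; standard: the balance of probabilities (weight is at least 54).
    (e): 82 − 25 = 57 ≥ 54 [met]
    (f): 54 ≥ 54 [met]
  All elements met. The burden passes to the lender.
Stage II.2 — burden on lender; standard: a production showing (weight is at least 25).
    (g): 81 − 56 = 25 ≥ 25 [met]
    (h): 25 ≥ 25 [met]
  All elements met at the final stage.
Every stage carried; the lender prevails on this issue.
— Issue III —
Stage III.1 — burden on borrower; standard: a substantially-more-likely showing (weight is at least 77).
    (i): 81 ≥ 77 [met]
    (j): 83 − 6 = 77 ≥ 77 [met]
  Stage III.1 is satisfied; the onus moves to the lender.
Stage III.2 — burden on lender; standard: the preponderance of the evidence (weight exceeds 48).
    (k): 95 − 42 = 53 > 48 [met]
  The lender carries the last stage.
Every stage carried; the lender prevails on this issue.
Per-issue: Issue I → borrower; Issue II → lender; Issue III → lender. The borrower must prevail on a majority of issues; overall, the lender prevails.

lender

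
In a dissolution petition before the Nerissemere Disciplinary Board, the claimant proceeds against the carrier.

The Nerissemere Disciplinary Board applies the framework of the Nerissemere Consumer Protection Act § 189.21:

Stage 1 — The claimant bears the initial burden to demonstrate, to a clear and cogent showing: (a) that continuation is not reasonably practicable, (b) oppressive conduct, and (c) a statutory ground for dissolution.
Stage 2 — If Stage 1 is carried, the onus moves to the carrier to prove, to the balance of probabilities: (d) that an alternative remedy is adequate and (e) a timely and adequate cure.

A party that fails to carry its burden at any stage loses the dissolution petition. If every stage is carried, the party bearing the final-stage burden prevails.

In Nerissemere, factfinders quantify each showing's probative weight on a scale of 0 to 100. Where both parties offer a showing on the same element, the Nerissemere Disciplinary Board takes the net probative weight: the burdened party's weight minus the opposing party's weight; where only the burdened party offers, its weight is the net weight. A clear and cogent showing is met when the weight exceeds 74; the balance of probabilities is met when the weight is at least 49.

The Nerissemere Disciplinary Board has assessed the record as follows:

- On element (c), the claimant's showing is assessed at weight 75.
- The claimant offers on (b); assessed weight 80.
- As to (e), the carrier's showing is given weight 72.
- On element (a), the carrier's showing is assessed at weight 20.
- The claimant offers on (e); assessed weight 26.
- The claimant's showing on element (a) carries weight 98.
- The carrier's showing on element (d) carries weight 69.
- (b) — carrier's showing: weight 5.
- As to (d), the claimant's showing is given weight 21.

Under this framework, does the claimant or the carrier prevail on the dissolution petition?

At Stage 1 the claimant must meet a clear and cogent showing (weight exceeds 74): on (a) the weight is 98 less the opposing 20 gives net 78, > 74, so (a) meets the standard; on (b) the weight is 80 less the opposing 5 gives net 75, > 74, so (b) meets the standard; on (c) the weight is 75, > 74, so (c) meets the standard.
  Stage 1 carried; the burden shifts to the carrier.
At Stage 2 the carrier must meet the balance of probabilities (weight is at least 49): on (d) the weight is 69 less the opposing 21 gives net 48, < 49, so (d) does not meet the standard; on (e) the weight is 72 less the opposing 26 gives net 46, which does not reach 49, so (e) does not meet the standard.
  Stage 2 not carried; the carrier fails its burden.
The claimant prevails.

claimant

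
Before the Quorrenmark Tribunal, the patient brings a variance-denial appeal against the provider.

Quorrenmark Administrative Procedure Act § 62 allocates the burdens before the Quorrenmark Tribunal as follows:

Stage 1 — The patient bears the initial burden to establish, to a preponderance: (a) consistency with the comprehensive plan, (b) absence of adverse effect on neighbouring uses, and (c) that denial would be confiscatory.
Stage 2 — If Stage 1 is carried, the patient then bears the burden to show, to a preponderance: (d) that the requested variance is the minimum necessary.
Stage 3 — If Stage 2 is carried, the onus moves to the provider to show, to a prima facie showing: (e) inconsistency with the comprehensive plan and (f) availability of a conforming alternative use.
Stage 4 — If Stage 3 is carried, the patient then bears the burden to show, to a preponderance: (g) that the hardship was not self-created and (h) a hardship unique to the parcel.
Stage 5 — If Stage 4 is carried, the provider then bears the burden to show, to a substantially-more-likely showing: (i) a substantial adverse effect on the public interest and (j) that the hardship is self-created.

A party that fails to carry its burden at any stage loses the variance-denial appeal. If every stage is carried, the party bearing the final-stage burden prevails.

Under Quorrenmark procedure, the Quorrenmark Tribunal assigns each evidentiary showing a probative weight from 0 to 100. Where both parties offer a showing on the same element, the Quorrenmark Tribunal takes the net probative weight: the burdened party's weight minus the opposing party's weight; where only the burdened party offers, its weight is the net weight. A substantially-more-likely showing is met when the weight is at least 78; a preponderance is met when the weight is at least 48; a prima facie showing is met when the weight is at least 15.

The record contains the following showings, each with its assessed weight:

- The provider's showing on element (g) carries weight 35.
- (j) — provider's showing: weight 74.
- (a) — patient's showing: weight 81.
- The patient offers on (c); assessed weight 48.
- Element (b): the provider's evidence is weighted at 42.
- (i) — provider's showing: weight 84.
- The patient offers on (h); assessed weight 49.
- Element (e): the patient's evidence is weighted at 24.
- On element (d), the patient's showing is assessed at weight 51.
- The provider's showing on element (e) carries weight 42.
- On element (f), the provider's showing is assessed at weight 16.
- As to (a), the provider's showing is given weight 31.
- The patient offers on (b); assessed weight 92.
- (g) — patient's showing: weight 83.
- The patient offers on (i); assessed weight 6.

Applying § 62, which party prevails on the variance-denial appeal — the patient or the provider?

Stage 1 (patient, a preponderance, weight is at least 48): (a) net 81−31=50 ≥ 48 — meets; (b) net 92−42=50 ≥ 48 — meets; (c) 48 ≥ 48 — meets.
  All elements met. The patient retains the burden for Stage 2.
Stage 2 (patient, a preponderance, weight is at least 48): (d) 51 ≥ 48 — meets.
  Stage 2 carried; the burden shifts to the provider.
Stage 3 (provider, a prima facie showing, weight is at least 15): (e) net 42−24=18 ≥ 15 — meets; (f) 16 ≥ 15 — meets.
  All elements met. The burden passes to the patient.
Stage 4 (patient, a preponderance, weight is at least 48): (g) net 83−35=48 ≥ 48 — meets; (h) 49 ≥ 48 — meets.
  Stage 4 carried; the burden shifts to the provider.
Stage 5 (provider, a substantially-more-likely showing, weight is at least 78): (i) net 84−6=78 ≥ 78 — meets; (j) 74 < 78 — fails.
  Not every element is met, so the provider fails to carry Stage 5.
So the patient prevails.

patient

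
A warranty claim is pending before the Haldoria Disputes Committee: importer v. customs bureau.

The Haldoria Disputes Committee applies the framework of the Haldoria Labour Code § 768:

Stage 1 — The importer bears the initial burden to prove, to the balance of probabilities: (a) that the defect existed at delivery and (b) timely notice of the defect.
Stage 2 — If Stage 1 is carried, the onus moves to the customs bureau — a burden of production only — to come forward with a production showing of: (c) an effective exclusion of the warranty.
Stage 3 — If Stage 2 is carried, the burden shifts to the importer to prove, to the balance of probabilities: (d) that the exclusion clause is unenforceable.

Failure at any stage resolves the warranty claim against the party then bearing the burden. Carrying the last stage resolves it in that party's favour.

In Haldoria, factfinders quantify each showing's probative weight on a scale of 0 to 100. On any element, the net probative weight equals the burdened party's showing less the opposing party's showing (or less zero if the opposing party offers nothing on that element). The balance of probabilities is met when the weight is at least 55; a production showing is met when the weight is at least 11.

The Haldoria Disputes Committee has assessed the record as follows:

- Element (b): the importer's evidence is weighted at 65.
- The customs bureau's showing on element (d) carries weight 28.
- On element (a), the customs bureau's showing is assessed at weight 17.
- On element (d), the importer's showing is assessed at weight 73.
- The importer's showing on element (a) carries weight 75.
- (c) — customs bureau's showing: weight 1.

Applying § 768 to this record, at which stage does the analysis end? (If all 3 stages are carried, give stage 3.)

stage 2

Stage 1 — burden on importer; standard: the balance of probabilities (weight is at least 55).
    (a): 75 − 17 = 58 ≥ 55 [met]
    (b): 65 ≥ 55 [met]
  All elements met. The burden passes to the customs bureau.
Stage 2 — burden on customs bureau; standard: a production showing (weight is at least 11).
    (c): 1 < 11 [not met]
  Not every element is met, so the customs bureau fails to carry Stage 2.
So the importer prevails.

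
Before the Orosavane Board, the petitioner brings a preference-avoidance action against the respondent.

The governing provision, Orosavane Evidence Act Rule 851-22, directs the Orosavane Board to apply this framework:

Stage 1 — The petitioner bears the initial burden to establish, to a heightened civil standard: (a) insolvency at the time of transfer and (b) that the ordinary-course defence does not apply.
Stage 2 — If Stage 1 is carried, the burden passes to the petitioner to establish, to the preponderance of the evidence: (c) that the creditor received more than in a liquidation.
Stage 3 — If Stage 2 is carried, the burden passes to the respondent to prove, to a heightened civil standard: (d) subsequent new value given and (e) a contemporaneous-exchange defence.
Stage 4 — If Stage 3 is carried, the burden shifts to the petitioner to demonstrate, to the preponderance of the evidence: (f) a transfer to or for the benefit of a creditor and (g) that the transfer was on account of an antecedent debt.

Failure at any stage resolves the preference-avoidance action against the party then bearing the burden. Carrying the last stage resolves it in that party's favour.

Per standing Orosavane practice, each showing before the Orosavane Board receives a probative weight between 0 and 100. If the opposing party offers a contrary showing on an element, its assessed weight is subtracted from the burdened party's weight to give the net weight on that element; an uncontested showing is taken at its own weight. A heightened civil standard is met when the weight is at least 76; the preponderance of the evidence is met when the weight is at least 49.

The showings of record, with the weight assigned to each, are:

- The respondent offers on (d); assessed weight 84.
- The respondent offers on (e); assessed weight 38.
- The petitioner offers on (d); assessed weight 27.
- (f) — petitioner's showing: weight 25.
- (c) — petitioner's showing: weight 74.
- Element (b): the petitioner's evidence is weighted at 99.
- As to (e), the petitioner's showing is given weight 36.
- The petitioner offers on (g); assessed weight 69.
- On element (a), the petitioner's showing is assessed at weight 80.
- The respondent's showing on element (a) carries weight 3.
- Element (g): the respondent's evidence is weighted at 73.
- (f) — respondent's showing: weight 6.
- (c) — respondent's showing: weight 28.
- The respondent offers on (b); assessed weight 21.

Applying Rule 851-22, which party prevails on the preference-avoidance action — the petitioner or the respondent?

respondent

At Stage 1 the petitioner must meet a heightened civil standard (weight is at least 76): on (a) the weight is 80 less the opposing 3 gives net 77, ≥ 76, so (a) meets the standard; on (b) the weight is 99 less the opposing 21 gives net 78, which does reach 76, so (b) meets the standard.
  Stage 1 is satisfied; the petitioner continues to bear the burden.
At Stage 2 the petitioner must meet the preponderance of the evidence (weight is at least 49): on (c) the weight is 74 less the opposing 28 gives net 46, < 49, so (c) does not meet the standard.
  Stage 2 not carried; the petitioner fails its burden.
The analysis ends at Stage 2; the respondent prevails.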